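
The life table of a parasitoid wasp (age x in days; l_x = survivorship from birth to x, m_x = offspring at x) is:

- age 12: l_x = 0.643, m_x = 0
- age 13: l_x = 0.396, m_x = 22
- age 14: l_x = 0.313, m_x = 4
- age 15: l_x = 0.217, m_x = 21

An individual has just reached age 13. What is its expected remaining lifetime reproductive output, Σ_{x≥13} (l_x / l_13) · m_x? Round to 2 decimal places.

l_13 = 0.396. Conditional survival from age 13 to x is l_x / l_13.
  x=13: (0.396/0.396) × 22 = 22.0000
  x=14: (0.313/0.396) × 4 = 3.1616
  x=15: (0.217/0.396) × 21 = 11.5076
Sum = 22.0000 + 3.1616 + 11.5076 = 36.6692

36.67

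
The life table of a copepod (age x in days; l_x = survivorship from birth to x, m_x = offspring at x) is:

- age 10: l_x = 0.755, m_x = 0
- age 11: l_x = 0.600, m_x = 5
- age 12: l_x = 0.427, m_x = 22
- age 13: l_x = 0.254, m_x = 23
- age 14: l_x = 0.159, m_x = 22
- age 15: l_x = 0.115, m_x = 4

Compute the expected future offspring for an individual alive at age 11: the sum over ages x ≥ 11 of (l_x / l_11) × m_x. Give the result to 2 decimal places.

l_11 = 0.600. Conditional survival from age 11 to x is l_x / l_11.
  x=11: (0.600/0.600) × 5 = 5.0000
  x=12: (0.427/0.600) × 22 = 15.6567
  x=13: (0.254/0.600) × 23 = 9.7367
  x=14: (0.159/0.600) × 22 = 5.8300
  x=15: (0.115/0.600) × 4 = 0.7667
Sum = 5.0000 + 15.6567 + 9.7367 + 5.8300 + 0.7667 = 36.9900

36.99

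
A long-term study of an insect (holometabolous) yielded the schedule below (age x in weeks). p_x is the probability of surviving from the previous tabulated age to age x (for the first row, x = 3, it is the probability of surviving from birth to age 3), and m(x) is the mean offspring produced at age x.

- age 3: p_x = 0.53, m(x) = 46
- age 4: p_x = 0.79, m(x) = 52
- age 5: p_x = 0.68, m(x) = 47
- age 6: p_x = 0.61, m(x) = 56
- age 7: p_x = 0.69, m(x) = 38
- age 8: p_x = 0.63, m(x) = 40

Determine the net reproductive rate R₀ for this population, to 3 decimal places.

76.834

Survivorship from birth: l_x = p_3·p_4·…·p_x.
  l_3 = 0.53000
  l_4 = 0.41870
  l_5 = 0.28472
  l_6 = 0.17368
  l_7 = 0.11984
  l_8 = 0.07550
R₀ = Σ l_x m(x):
  age 3: 0.53000 × 46 = 24.3800
  age 4: 0.41870 × 52 = 21.7724
  age 5: 0.28472 × 47 = 13.3818
  age 6: 0.17368 × 56 = 9.7261
  age 7: 0.11984 × 38 = 4.5539
  age 8: 0.07550 × 40 = 3.0200
R₀ = 24.3800 + 21.7724 + 13.3818 + 9.7261 + 4.5539 + 3.0200 = 76.8342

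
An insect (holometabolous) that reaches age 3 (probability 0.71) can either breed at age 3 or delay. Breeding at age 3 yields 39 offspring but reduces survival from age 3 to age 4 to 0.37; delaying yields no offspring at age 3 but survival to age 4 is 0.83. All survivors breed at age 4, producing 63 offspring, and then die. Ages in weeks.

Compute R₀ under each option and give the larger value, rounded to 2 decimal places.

44.24

breed at age 3: R₀ = 0.71 × (39 + 0.37 × 63) = 0.71 × 62.3100 = 44.2401
delay to age 4: R₀ = 0.71 × (0.83 × 63) = 0.71 × 52.2900 = 37.1259
Higher: breed at age 3 (44.2401).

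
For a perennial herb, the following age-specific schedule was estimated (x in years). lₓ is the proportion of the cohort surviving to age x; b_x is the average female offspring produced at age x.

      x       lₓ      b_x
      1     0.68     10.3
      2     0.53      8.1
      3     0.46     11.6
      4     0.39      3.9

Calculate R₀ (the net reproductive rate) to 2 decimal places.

R₀ = Σ lₓ b_x:
  age 1: 0.68 × 10.3 = 7.0040
  age 2: 0.53 × 8.1 = 4.2930
  age 3: 0.46 × 11.6 = 5.3360
  age 4: 0.39 × 3.9 = 1.5210
R₀ = 7.0040 + 4.2930 + 5.3360 + 1.5210 = 18.1540

18.15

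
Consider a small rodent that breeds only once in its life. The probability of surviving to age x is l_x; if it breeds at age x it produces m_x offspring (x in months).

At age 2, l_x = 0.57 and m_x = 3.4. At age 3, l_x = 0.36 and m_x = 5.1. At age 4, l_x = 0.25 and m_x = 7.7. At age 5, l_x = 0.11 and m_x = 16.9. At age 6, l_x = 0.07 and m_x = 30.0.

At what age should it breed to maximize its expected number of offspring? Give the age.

6

Expected offspring if breeding at age x = l_x × m_x:
  age 2: 0.57 × 3.4 = 1.938
  age 3: 0.36 × 5.1 = 1.836
  age 4: 0.25 × 7.7 = 1.925
  age 5: 0.11 × 16.9 = 1.859
  age 6: 0.07 × 30.0 = 2.100
Maximum at age 6 (2.100).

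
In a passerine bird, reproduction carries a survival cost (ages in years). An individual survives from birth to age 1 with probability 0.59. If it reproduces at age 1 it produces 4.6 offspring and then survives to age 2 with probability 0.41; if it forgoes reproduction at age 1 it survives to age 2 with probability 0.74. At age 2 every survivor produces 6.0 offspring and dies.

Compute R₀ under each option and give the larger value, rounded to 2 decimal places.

breed at age 1: R₀ = 0.59 × (4.6 + 0.41 × 6.0) = 0.59 × 7.0600 = 4.1654
delay to age 2: R₀ = 0.59 × (0.74 × 6.0) = 0.59 × 4.4400 = 2.6196
Higher: breed at age 1 (4.1654).

4.17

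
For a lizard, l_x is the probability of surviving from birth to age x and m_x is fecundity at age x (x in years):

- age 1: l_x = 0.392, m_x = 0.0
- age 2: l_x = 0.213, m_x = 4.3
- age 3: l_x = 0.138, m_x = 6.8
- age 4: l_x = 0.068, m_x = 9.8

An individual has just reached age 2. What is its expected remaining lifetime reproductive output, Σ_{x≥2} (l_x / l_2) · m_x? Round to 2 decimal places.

l_2 = 0.213. Conditional survival from age 2 to x is l_x / l_2.
  x=2: (0.213/0.213) × 4.3 = 4.3000
  x=3: (0.138/0.213) × 6.8 = 4.4056
  x=4: (0.068/0.213) × 9.8 = 3.1286
Sum = 4.3000 + 4.4056 + 3.1286 = 11.8343

11.83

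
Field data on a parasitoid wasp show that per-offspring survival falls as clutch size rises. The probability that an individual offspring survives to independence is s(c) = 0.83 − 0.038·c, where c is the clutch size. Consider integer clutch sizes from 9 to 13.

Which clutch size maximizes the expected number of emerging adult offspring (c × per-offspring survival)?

Expected emerging adult offspring = c × s(c):
  c=9: 9 × 0.488 = 4.392
  c=10: 10 × 0.450 = 4.500
  c=11: 11 × 0.412 = 4.532
  c=12: 12 × 0.374 = 4.488
  c=13: 13 × 0.336 = 4.368
Maximum at c = 11 (4.532 emerging adult offspring).

11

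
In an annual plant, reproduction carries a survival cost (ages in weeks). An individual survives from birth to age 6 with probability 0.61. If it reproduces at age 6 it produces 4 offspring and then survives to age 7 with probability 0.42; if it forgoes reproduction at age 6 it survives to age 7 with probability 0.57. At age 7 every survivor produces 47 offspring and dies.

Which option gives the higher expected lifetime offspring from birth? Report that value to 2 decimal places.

breed at age 6: R₀ = 0.61 × (4 + 0.42 × 47) = 0.61 × 23.7400 = 14.4814
delay to age 7: R₀ = 0.61 × (0.57 × 47) = 0.61 × 26.7900 = 16.3419
Higher: delay to age 7 (16.3419).

16.34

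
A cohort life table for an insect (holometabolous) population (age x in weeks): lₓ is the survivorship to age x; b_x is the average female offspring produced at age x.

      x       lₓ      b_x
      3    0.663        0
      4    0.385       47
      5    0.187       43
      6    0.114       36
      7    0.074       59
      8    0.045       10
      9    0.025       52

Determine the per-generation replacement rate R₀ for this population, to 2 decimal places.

36.36

R₀ = Σ lₓ b_x:
  age 3: 0.663 × 0 = 0.0000
  age 4: 0.385 × 47 = 18.0950
  age 5: 0.187 × 43 = 8.0410
  age 6: 0.114 × 36 = 4.1040
  age 7: 0.074 × 59 = 4.3660
  age 8: 0.045 × 10 = 0.4500
  age 9: 0.025 × 52 = 1.3000
R₀ = 0.0000 + 18.0950 + 8.0410 + 4.1040 + 4.3660 + 0.4500 + 1.3000 = 36.3560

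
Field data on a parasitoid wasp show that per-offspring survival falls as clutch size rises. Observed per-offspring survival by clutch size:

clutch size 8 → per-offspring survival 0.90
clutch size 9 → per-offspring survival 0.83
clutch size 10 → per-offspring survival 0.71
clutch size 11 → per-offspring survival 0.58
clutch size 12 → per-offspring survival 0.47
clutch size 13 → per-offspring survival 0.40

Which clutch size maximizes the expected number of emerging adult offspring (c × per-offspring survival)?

9

Expected emerging adult offspring = c × s(c):
  c=8: 8 × 0.90 = 7.200
  c=9: 9 × 0.83 = 7.470
  c=10: 10 × 0.71 = 7.100
  c=11: 11 × 0.58 = 6.380
  c=12: 12 × 0.47 = 5.640
  c=13: 13 × 0.40 = 5.200
Maximum at c = 9 (7.470 emerging adult offspring).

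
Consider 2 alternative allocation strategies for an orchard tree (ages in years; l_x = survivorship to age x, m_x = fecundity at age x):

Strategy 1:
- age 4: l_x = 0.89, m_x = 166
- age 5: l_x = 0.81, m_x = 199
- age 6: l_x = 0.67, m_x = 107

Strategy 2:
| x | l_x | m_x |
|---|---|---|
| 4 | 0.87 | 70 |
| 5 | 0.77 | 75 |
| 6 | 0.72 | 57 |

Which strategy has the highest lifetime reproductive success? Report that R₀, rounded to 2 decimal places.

380.62

Strategy 1: R₀ = 0.89×166 + 0.81×199 + 0.67×107 = 380.6200
Strategy 2: R₀ = 0.87×70 + 0.77×75 + 0.72×57 = 159.6900
Highest R₀: strategy 1 with 380.6200.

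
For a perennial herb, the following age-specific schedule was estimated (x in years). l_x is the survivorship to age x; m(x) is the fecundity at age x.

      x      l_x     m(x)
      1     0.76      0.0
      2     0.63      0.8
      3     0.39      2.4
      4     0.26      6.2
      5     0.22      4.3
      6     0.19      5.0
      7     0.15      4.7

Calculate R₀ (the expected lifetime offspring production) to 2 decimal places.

R₀ = Σ l_x m(x):
  age 1: 0.76 × 0.0 = 0.0000
  age 2: 0.63 × 0.8 = 0.5040
  age 3: 0.39 × 2.4 = 0.9360
  age 4: 0.26 × 6.2 = 1.6120
  age 5: 0.22 × 4.3 = 0.9460
  age 6: 0.19 × 5.0 = 0.9500
  age 7: 0.15 × 4.7 = 0.7050
R₀ = 0.0000 + 0.5040 + 0.9360 + 1.6120 + 0.9460 + 0.9500 + 0.7050 = 5.6530

5.65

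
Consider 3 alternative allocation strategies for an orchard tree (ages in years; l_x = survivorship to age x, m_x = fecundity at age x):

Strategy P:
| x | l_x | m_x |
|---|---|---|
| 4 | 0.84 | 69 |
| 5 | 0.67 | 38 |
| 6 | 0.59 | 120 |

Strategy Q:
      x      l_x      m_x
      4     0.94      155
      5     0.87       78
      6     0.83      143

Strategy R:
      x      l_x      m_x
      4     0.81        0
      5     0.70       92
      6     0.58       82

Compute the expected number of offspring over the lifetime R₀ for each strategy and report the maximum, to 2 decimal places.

332.25

Strategy P: R₀ = 0.84×69 + 0.67×38 + 0.59×120 = 154.2200
Strategy Q: R₀ = 0.94×155 + 0.87×78 + 0.83×143 = 332.2500
Strategy R: R₀ = 0.81×0 + 0.70×92 + 0.58×82 = 111.9600
Highest R₀: strategy Q with 332.2500.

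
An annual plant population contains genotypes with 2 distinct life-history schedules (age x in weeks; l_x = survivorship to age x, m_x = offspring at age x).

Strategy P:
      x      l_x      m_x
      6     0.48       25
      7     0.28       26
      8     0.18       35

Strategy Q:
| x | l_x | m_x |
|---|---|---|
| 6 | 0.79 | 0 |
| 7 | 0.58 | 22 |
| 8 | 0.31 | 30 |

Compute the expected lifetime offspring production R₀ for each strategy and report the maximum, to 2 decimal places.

25.58

Strategy P: R₀ = 0.48×25 + 0.28×26 + 0.18×35 = 25.5800
Strategy Q: R₀ = 0.79×0 + 0.58×22 + 0.31×30 = 22.0600
Highest R₀: strategy P with 25.5800.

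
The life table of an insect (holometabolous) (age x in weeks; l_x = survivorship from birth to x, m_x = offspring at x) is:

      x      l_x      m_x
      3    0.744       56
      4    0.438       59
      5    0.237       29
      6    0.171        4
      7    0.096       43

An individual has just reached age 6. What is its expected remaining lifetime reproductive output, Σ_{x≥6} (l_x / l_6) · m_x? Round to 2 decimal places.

28.14

l_6 = 0.171. Conditional survival from age 6 to x is l_x / l_6.
  x=6: (0.171/0.171) × 4 = 4.0000
  x=7: (0.096/0.171) × 43 = 24.1404
Sum = 4.0000 + 24.1404 = 28.1404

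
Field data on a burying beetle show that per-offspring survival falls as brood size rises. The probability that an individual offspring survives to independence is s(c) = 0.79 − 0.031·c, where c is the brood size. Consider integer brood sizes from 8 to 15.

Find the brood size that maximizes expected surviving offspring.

Expected surviving offspring = c × s(c):
  c=8: 8 × 0.542 = 4.336
  c=9: 9 × 0.511 = 4.599
  c=10: 10 × 0.480 = 4.800
  c=11: 11 × 0.449 = 4.939
  c=12: 12 × 0.418 = 5.016
  c=13: 13 × 0.387 = 5.031
  c=14: 14 × 0.356 = 4.984
  c=15: 15 × 0.325 = 4.875
Maximum at c = 13 (5.031 surviving offspring).

13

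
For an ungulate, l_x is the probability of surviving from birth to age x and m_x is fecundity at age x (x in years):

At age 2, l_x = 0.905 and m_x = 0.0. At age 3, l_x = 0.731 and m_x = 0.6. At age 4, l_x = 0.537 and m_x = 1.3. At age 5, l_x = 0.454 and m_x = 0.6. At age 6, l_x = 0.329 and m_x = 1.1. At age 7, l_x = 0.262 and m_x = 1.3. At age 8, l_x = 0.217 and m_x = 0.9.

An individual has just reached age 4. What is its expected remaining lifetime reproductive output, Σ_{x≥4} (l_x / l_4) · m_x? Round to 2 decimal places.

3.48

l_4 = 0.537. Conditional survival from age 4 to x is l_x / l_4.
  x=4: (0.537/0.537) × 1.3 = 1.3000
  x=5: (0.454/0.537) × 0.6 = 0.5073
  x=6: (0.329/0.537) × 1.1 = 0.6739
  x=7: (0.262/0.537) × 1.3 = 0.6343
  x=8: (0.217/0.537) × 0.9 = 0.3637
Sum = 1.3000 + 0.5073 + 0.6739 + 0.6343 + 0.3637 = 3.4791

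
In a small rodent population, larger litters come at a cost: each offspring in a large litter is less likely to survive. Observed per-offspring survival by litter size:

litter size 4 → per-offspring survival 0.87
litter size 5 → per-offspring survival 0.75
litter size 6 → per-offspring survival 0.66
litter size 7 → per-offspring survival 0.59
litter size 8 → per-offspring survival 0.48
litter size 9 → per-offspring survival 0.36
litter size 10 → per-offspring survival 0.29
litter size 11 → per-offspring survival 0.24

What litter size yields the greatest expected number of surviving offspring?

Expected surviving offspring = c × s(c):
  c=4: 4 × 0.87 = 3.480
  c=5: 5 × 0.75 = 3.750
  c=6: 6 × 0.66 = 3.960
  c=7: 7 × 0.59 = 4.130
  c=8: 8 × 0.48 = 3.840
  c=9: 9 × 0.36 = 3.240
  c=10: 10 × 0.29 = 2.900
  c=11: 11 × 0.24 = 2.640
Maximum at c = 7 (4.130 surviving offspring).

7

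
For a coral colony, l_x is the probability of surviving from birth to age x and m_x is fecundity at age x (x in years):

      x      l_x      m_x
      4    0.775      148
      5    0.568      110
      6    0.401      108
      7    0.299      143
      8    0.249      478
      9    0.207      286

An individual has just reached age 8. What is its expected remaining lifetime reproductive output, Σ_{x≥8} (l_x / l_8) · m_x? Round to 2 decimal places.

715.76

l_8 = 0.249. Conditional survival from age 8 to x is l_x / l_8.
  x=8: (0.249/0.249) × 478 = 478.0000
  x=9: (0.207/0.249) × 286 = 237.7590
Sum = 478.0000 + 237.7590 = 715.7590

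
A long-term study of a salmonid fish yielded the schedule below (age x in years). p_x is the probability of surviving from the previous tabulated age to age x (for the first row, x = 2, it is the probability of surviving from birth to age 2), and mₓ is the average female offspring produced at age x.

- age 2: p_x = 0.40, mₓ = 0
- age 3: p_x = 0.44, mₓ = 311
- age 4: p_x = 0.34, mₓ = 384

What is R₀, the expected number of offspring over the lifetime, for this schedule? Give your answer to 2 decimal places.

Survivorship from birth: l_x = p_2·p_3·…·p_x.
  l_2 = 0.40000
  l_3 = 0.17600
  l_4 = 0.05984
R₀ = Σ l_x mₓ:
  age 2: 0.40000 × 0 = 0.0000
  age 3: 0.17600 × 311 = 54.7360
  age 4: 0.05984 × 384 = 22.9786
R₀ = 0.0000 + 54.7360 + 22.9786 = 77.7146

77.71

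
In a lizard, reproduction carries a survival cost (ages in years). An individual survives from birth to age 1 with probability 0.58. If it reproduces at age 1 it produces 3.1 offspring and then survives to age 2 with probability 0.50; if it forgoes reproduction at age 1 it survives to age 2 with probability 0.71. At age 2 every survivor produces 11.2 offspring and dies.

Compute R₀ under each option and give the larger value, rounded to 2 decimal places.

5.05

breed at age 1: R₀ = 0.58 × (3.1 + 0.50 × 11.2) = 0.58 × 8.7000 = 5.0460
delay to age 2: R₀ = 0.58 × (0.71 × 11.2) = 0.58 × 7.9520 = 4.6122
Higher: breed at age 1 (5.0460).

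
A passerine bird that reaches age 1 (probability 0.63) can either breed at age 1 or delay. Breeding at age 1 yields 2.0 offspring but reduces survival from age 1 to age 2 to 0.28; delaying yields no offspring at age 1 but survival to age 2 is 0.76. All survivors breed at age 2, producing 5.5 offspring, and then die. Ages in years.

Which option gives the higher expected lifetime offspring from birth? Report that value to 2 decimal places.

breed at age 1: R₀ = 0.63 × (2.0 + 0.28 × 5.5) = 0.63 × 3.5400 = 2.2302
delay to age 2: R₀ = 0.63 × (0.76 × 5.5) = 0.63 × 4.1800 = 2.6334
Higher: delay to age 2 (2.6334).

2.63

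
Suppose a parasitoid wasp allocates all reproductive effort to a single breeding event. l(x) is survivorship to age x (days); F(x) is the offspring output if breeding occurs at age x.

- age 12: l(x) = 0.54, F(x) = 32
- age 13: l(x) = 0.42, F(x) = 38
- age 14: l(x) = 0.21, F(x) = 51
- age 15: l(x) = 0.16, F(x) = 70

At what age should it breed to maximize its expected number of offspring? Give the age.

Expected offspring if breeding at age x = l(x) × F(x):
  age 12: 0.54 × 32 = 17.280
  age 13: 0.42 × 38 = 15.960
  age 14: 0.21 × 51 = 10.710
  age 15: 0.16 × 70 = 11.200
Maximum at age 12 (17.280).

12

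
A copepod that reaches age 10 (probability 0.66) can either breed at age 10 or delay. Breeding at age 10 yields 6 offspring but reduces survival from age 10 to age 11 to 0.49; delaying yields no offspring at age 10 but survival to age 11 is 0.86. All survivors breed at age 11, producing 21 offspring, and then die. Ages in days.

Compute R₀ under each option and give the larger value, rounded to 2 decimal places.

breed at age 10: R₀ = 0.66 × (6 + 0.49 × 21) = 0.66 × 16.2900 = 10.7514
delay to age 11: R₀ = 0.66 × (0.86 × 21) = 0.66 × 18.0600 = 11.9196
Higher: delay to age 11 (11.9196).

11.92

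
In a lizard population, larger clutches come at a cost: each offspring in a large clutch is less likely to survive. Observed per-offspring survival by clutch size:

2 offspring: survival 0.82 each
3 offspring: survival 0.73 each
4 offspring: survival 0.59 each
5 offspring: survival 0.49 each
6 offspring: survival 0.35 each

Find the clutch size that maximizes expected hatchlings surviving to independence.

5

Expected hatchlings surviving to independence = c × s(c):
  c=2: 2 × 0.82 = 1.640
  c=3: 3 × 0.73 = 2.190
  c=4: 4 × 0.59 = 2.360
  c=5: 5 × 0.49 = 2.450
  c=6: 6 × 0.35 = 2.100
Maximum at c = 5 (2.450 hatchlings surviving to independence).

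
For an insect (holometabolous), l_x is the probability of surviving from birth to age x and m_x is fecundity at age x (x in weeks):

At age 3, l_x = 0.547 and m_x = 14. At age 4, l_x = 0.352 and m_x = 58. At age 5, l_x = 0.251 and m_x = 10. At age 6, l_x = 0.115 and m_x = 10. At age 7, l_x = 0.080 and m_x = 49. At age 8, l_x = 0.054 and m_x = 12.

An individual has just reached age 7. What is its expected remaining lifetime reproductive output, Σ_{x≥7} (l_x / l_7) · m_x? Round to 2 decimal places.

57.10

l_7 = 0.080. Conditional survival from age 7 to x is l_x / l_7.
  x=7: (0.080/0.080) × 49 = 49.0000
  x=8: (0.054/0.080) × 12 = 8.1000
Sum = 49.0000 + 8.1000 = 57.1000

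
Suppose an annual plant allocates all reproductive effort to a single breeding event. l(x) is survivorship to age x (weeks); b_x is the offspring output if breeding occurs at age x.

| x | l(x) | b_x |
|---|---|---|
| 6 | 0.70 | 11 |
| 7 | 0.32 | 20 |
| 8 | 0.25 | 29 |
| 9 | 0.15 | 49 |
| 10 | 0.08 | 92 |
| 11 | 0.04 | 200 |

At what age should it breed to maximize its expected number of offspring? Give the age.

Expected offspring if breeding at age x = l(x) × b_x:
  age 6: 0.70 × 11 = 7.700
  age 7: 0.32 × 20 = 6.400
  age 8: 0.25 × 29 = 7.250
  age 9: 0.15 × 49 = 7.350
  age 10: 0.08 × 92 = 7.360
  age 11: 0.04 × 200 = 8.000
Maximum at age 11 (8.000).

11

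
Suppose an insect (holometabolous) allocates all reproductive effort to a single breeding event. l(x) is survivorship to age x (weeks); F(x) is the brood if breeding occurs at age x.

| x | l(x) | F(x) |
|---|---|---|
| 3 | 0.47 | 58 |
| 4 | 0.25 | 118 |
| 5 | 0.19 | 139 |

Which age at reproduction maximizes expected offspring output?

Expected offspring if breeding at age x = l(x) × F(x):
  age 3: 0.47 × 58 = 27.260
  age 4: 0.25 × 118 = 29.500
  age 5: 0.19 × 139 = 26.410
Maximum at age 4 (29.500).

4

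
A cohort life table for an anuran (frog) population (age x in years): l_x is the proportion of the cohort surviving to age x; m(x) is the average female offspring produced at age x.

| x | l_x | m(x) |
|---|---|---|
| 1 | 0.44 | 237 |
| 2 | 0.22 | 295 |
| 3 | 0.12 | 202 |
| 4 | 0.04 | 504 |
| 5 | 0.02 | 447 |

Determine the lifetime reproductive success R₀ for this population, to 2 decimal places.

222.52

R₀ = Σ l_x m(x):
  age 1: 0.44 × 237 = 104.2800
  age 2: 0.22 × 295 = 64.9000
  age 3: 0.12 × 202 = 24.2400
  age 4: 0.04 × 504 = 20.1600
  age 5: 0.02 × 447 = 8.9400
R₀ = 104.2800 + 64.9000 + 24.2400 + 20.1600 + 8.9400 = 222.5200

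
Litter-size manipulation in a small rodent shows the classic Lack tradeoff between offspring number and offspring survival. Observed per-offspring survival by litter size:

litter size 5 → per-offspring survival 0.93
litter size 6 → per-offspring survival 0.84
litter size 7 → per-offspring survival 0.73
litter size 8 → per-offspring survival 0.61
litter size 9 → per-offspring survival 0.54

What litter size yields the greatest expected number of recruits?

Expected recruits = c × s(c):
  c=5: 5 × 0.93 = 4.650
  c=6: 6 × 0.84 = 5.040
  c=7: 7 × 0.73 = 5.110
  c=8: 8 × 0.61 = 4.880
  c=9: 9 × 0.54 = 4.860
Maximum at c = 7 (5.110 recruits).

7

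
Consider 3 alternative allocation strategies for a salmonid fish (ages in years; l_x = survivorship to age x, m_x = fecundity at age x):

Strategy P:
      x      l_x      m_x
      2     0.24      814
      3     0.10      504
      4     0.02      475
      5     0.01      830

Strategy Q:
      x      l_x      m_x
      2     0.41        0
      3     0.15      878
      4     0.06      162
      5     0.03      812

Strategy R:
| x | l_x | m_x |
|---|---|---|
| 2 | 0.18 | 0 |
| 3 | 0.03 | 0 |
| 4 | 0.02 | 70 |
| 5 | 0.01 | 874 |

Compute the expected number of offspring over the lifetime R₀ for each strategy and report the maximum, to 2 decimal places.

263.56

Strategy P: R₀ = 0.24×814 + 0.10×504 + 0.02×475 + 0.01×830 = 263.5600
Strategy Q: R₀ = 0.41×0 + 0.15×878 + 0.06×162 + 0.03×812 = 165.7800
Strategy R: R₀ = 0.18×0 + 0.03×0 + 0.02×70 + 0.01×874 = 10.1400
Highest R₀: strategy P with 263.5600.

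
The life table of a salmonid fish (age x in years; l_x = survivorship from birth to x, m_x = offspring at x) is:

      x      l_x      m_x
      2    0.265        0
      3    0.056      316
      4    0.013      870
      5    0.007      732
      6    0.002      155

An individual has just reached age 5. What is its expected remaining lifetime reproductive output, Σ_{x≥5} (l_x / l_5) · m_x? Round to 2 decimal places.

776.29

l_5 = 0.007. Conditional survival from age 5 to x is l_x / l_5.
  x=5: (0.007/0.007) × 732 = 732.0000
  x=6: (0.002/0.007) × 155 = 44.2857
Sum = 732.0000 + 44.2857 = 776.2857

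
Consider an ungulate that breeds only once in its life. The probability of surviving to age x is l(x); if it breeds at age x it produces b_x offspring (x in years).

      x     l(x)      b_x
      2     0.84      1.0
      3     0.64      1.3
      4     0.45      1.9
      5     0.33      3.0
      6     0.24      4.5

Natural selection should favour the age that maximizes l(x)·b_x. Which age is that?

Expected offspring if breeding at age x = l(x) × b_x:
  age 2: 0.84 × 1.0 = 0.840
  age 3: 0.64 × 1.3 = 0.832
  age 4: 0.45 × 1.9 = 0.855
  age 5: 0.33 × 3.0 = 0.990
  age 6: 0.24 × 4.5 = 1.080
Maximum at age 6 (1.080).

6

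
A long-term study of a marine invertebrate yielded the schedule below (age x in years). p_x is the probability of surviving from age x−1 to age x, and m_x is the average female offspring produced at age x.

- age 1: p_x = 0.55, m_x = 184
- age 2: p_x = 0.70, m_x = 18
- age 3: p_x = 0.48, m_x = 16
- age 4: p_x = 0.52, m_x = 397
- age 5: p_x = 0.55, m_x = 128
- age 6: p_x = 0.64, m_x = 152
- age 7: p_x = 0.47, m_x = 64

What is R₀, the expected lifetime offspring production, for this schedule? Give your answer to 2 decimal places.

162.16

Survivorship from birth: l_x = p_1·p_2·…·p_x.
  l_1 = 0.55000
  l_2 = 0.38500
  l_3 = 0.18480
  l_4 = 0.09610
  l_5 = 0.05285
  l_6 = 0.03383
  l_7 = 0.01590
R₀ = Σ l_x m_x:
  age 1: 0.55000 × 184 = 101.2000
  age 2: 0.38500 × 18 = 6.9300
  age 3: 0.18480 × 16 = 2.9568
  age 4: 0.09610 × 397 = 38.1517
  age 5: 0.05285 × 128 = 6.7648
  age 6: 0.03383 × 152 = 5.1422
  age 7: 0.01590 × 64 = 1.0176
R₀ = 101.2000 + 6.9300 + 2.9568 + 38.1517 + 6.7648 + 5.1422 + 1.0176 = 162.1631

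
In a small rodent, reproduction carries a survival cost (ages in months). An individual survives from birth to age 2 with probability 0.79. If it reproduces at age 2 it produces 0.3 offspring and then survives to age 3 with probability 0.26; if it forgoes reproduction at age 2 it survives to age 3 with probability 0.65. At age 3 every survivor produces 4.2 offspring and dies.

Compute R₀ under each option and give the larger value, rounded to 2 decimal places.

breed at age 2: R₀ = 0.79 × (0.3 + 0.26 × 4.2) = 0.79 × 1.3920 = 1.0997
delay to age 3: R₀ = 0.79 × (0.65 × 4.2) = 0.79 × 2.7300 = 2.1567
Higher: delay to age 3 (2.1567).

2.16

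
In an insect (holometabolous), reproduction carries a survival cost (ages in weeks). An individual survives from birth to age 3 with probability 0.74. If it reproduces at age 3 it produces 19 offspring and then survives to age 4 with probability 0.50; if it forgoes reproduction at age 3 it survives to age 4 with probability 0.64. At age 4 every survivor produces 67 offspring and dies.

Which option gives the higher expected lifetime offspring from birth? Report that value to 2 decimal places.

38.85

breed at age 3: R₀ = 0.74 × (19 + 0.50 × 67) = 0.74 × 52.5000 = 38.8500
delay to age 4: R₀ = 0.74 × (0.64 × 67) = 0.74 × 42.8800 = 31.7312
Higher: breed at age 3 (38.8500).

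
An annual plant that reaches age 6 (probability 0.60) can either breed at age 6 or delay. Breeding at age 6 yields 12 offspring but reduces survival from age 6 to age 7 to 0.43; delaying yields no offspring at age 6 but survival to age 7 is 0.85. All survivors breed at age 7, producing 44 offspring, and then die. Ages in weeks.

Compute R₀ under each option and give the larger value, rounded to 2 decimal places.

breed at age 6: R₀ = 0.60 × (12 + 0.43 × 44) = 0.60 × 30.9200 = 18.5520
delay to age 7: R₀ = 0.60 × (0.85 × 44) = 0.60 × 37.4000 = 22.4400
Higher: delay to age 7 (22.4400).

22.44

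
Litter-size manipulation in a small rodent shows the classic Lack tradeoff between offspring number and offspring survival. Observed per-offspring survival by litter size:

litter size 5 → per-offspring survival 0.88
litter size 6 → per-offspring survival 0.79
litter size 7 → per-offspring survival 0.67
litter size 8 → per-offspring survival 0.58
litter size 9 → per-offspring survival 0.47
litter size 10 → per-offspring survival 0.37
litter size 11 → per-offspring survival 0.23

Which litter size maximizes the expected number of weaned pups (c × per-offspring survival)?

6

Expected weaned pups = c × s(c):
  c=5: 5 × 0.88 = 4.400
  c=6: 6 × 0.79 = 4.740
  c=7: 7 × 0.67 = 4.690
  c=8: 8 × 0.58 = 4.640
  c=9: 9 × 0.47 = 4.230
  c=10: 10 × 0.37 = 3.700
  c=11: 11 × 0.23 = 2.530
Maximum at c = 6 (4.740 weaned pups).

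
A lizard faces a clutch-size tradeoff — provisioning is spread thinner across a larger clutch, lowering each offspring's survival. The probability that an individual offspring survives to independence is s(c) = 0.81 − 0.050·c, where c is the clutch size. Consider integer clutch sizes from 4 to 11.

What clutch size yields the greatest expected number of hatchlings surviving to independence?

8

Expected hatchlings surviving to independence = c × s(c):
  c=4: 4 × 0.610 = 2.440
  c=5: 5 × 0.560 = 2.800
  c=6: 6 × 0.510 = 3.060
  c=7: 7 × 0.460 = 3.220
  c=8: 8 × 0.410 = 3.280
  c=9: 9 × 0.360 = 3.240
  c=10: 10 × 0.310 = 3.100
  c=11: 11 × 0.260 = 2.860
Maximum at c = 8 (3.280 hatchlings surviving to independence).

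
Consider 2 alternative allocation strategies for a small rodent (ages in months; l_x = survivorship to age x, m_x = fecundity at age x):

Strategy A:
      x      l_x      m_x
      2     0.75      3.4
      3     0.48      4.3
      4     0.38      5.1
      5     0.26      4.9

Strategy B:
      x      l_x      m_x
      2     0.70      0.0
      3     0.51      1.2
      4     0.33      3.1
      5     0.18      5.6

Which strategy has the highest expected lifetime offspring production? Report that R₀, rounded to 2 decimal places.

7.83

Strategy A: R₀ = 0.75×3.4 + 0.48×4.3 + 0.38×5.1 + 0.26×4.9 = 7.8260
Strategy B: R₀ = 0.70×0.0 + 0.51×1.2 + 0.33×3.1 + 0.18×5.6 = 2.6430
Highest R₀: strategy A with 7.8260.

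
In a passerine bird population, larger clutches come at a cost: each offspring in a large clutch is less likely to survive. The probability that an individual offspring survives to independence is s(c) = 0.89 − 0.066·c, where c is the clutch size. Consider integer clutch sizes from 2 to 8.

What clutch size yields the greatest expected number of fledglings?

Expected fledglings = c × s(c):
  c=2: 2 × 0.758 = 1.516
  c=3: 3 × 0.692 = 2.076
  c=4: 4 × 0.626 = 2.504
  c=5: 5 × 0.560 = 2.800
  c=6: 6 × 0.494 = 2.964
  c=7: 7 × 0.428 = 2.996
  c=8: 8 × 0.362 = 2.896
Maximum at c = 7 (2.996 fledglings).

7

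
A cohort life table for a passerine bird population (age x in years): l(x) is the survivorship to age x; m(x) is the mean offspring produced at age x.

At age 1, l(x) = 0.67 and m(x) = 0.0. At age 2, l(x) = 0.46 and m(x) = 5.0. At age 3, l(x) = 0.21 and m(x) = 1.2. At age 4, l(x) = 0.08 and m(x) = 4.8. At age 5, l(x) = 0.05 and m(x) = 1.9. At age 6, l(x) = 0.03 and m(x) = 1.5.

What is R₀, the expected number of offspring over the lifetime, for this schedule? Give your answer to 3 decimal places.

R₀ = Σ l(x) m(x):
  age 1: 0.67 × 0.0 = 0.0000
  age 2: 0.46 × 5.0 = 2.3000
  age 3: 0.21 × 1.2 = 0.2520
  age 4: 0.08 × 4.8 = 0.3840
  age 5: 0.05 × 1.9 = 0.0950
  age 6: 0.03 × 1.5 = 0.0450
R₀ = 0.0000 + 2.3000 + 0.2520 + 0.3840 + 0.0950 + 0.0450 = 3.0760

3.076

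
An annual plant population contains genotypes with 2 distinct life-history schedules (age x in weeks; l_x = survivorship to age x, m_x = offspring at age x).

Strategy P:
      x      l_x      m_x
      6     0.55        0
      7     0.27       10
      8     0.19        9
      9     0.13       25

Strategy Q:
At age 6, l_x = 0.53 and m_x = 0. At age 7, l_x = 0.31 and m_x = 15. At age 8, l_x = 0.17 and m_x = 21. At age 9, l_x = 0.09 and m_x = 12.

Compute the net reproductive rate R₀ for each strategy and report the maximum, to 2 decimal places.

9.30

Strategy P: R₀ = 0.55×0 + 0.27×10 + 0.19×9 + 0.13×25 = 7.6600
Strategy Q: R₀ = 0.53×0 + 0.31×15 + 0.17×21 + 0.09×12 = 9.3000
Highest R₀: strategy Q with 9.3000.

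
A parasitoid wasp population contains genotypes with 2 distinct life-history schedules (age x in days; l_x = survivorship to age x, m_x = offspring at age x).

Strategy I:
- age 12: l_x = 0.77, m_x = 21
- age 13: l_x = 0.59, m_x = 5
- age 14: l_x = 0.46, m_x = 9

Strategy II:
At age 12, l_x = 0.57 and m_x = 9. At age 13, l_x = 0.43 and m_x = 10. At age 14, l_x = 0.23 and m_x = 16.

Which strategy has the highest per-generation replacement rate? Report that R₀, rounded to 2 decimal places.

Strategy I: R₀ = 0.77×21 + 0.59×5 + 0.46×9 = 23.2600
Strategy II: R₀ = 0.57×9 + 0.43×10 + 0.23×16 = 13.1100
Highest R₀: strategy I with 23.2600.

23.26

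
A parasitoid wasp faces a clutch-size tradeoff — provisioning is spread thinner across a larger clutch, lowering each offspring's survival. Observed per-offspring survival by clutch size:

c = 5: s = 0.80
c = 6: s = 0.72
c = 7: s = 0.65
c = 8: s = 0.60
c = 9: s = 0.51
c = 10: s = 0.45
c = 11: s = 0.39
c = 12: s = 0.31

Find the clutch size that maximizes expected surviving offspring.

Expected surviving offspring = c × s(c):
  c=5: 5 × 0.80 = 4.000
  c=6: 6 × 0.72 = 4.320
  c=7: 7 × 0.65 = 4.550
  c=8: 8 × 0.60 = 4.800
  c=9: 9 × 0.51 = 4.590
  c=10: 10 × 0.45 = 4.500
  c=11: 11 × 0.39 = 4.290
  c=12: 12 × 0.31 = 3.720
Maximum at c = 8 (4.800 surviving offspring).

8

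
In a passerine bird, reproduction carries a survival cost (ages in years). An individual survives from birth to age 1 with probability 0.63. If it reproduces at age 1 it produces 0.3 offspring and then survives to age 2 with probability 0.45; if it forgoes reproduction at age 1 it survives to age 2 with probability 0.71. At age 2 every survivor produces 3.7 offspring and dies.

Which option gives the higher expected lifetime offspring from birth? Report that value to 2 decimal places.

1.66

breed at age 1: R₀ = 0.63 × (0.3 + 0.45 × 3.7) = 0.63 × 1.9650 = 1.2380
delay to age 2: R₀ = 0.63 × (0.71 × 3.7) = 0.63 × 2.6270 = 1.6550
Higher: delay to age 2 (1.6550).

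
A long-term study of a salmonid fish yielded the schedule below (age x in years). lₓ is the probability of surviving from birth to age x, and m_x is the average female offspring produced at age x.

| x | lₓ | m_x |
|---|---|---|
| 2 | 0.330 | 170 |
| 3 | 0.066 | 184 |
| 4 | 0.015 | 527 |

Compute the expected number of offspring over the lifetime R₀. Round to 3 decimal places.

76.149

R₀ = Σ lₓ m_x:
  age 2: 0.330 × 170 = 56.1000
  age 3: 0.066 × 184 = 12.1440
  age 4: 0.015 × 527 = 7.9050
R₀ = 56.1000 + 12.1440 + 7.9050 = 76.1490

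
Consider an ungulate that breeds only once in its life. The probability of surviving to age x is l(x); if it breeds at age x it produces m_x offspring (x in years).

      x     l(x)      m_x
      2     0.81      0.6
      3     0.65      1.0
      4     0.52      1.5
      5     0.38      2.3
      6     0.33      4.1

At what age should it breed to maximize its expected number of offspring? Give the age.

Expected offspring if breeding at age x = l(x) × m_x:
  age 2: 0.81 × 0.6 = 0.486
  age 3: 0.65 × 1.0 = 0.650
  age 4: 0.52 × 1.5 = 0.780
  age 5: 0.38 × 2.3 = 0.874
  age 6: 0.33 × 4.1 = 1.353
Maximum at age 6 (1.353).

6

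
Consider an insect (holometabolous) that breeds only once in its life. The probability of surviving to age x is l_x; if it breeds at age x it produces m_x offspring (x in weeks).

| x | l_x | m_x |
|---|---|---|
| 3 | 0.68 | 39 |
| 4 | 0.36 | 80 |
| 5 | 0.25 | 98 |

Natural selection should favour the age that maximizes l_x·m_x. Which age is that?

4

Expected offspring if breeding at age x = l_x × m_x:
  age 3: 0.68 × 39 = 26.520
  age 4: 0.36 × 80 = 28.800
  age 5: 0.25 × 98 = 24.500
Maximum at age 4 (28.800).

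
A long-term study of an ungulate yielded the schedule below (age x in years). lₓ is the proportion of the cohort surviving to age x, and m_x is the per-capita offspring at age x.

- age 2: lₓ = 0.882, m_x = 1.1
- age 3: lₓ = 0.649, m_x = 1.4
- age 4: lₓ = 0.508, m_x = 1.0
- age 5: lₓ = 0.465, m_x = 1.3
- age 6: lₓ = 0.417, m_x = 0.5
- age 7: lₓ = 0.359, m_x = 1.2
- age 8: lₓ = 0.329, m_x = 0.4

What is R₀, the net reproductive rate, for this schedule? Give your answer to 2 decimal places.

3.76

R₀ = Σ lₓ m_x:
  age 2: 0.882 × 1.1 = 0.9702
  age 3: 0.649 × 1.4 = 0.9086
  age 4: 0.508 × 1.0 = 0.5080
  age 5: 0.465 × 1.3 = 0.6045
  age 6: 0.417 × 0.5 = 0.2085
  age 7: 0.359 × 1.2 = 0.4308
  age 8: 0.329 × 0.4 = 0.1316
R₀ = 0.9702 + 0.9086 + 0.5080 + 0.6045 + 0.2085 + 0.4308 + 0.1316 = 3.7622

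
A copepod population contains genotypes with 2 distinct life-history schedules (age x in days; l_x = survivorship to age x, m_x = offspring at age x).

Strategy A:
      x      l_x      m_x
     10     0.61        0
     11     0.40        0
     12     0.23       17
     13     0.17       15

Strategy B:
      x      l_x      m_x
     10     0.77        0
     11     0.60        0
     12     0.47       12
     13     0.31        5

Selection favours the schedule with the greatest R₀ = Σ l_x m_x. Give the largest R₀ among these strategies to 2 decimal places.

7.19

Strategy A: R₀ = 0.61×0 + 0.40×0 + 0.23×17 + 0.17×15 = 6.4600
Strategy B: R₀ = 0.77×0 + 0.60×0 + 0.47×12 + 0.31×5 = 7.1900
Highest R₀: strategy B with 7.1900.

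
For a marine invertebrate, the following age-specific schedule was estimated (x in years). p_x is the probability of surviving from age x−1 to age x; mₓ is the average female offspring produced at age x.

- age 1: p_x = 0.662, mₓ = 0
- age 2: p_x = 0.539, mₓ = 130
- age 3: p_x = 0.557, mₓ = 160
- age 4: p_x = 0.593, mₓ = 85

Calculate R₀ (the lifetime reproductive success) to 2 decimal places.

88.20

Survivorship from birth: l_x = p_1·p_2·…·p_x.
  l_1 = 0.66200
  l_2 = 0.35682
  l_3 = 0.19875
  l_4 = 0.11786
R₀ = Σ l_x mₓ:
  age 1: 0.66200 × 0 = 0.0000
  age 2: 0.35682 × 130 = 46.3866
  age 3: 0.19875 × 160 = 31.8000
  age 4: 0.11786 × 85 = 10.0181
R₀ = 0.0000 + 46.3866 + 31.8000 + 10.0181 = 88.2047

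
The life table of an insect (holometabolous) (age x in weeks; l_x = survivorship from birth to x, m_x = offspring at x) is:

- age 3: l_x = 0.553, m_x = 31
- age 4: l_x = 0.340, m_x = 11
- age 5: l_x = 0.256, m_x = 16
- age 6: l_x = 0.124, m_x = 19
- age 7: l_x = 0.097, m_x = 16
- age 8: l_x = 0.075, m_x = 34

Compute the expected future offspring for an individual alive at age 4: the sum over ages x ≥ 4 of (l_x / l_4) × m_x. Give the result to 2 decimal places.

42.04

l_4 = 0.340. Conditional survival from age 4 to x is l_x / l_4.
  x=4: (0.340/0.340) × 11 = 11.0000
  x=5: (0.256/0.340) × 16 = 12.0471
  x=6: (0.124/0.340) × 19 = 6.9294
  x=7: (0.097/0.340) × 16 = 4.5647
  x=8: (0.075/0.340) × 34 = 7.5000
Sum = 11.0000 + 12.0471 + 6.9294 + 4.5647 + 7.5000 = 42.0412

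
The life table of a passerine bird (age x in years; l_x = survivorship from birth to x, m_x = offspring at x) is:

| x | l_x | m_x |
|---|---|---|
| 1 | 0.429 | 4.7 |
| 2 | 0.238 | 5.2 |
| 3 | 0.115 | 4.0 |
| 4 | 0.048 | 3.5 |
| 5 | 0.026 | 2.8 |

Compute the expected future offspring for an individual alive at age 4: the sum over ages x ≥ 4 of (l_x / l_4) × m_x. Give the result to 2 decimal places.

5.02

l_4 = 0.048. Conditional survival from age 4 to x is l_x / l_4.
  x=4: (0.048/0.048) × 3.5 = 3.5000
  x=5: (0.026/0.048) × 2.8 = 1.5167
Sum = 3.5000 + 1.5167 = 5.0167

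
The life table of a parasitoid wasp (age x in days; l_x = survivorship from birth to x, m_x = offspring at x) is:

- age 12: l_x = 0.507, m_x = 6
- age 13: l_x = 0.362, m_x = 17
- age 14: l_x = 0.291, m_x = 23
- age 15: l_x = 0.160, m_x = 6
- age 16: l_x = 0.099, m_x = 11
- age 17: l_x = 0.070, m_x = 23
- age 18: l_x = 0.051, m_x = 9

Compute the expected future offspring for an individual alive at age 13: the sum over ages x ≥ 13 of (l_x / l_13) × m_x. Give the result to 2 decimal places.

l_13 = 0.362. Conditional survival from age 13 to x is l_x / l_13.
  x=13: (0.362/0.362) × 17 = 17.0000
  x=14: (0.291/0.362) × 23 = 18.4890
  x=15: (0.160/0.362) × 6 = 2.6519
  x=16: (0.099/0.362) × 11 = 3.0083
  x=17: (0.070/0.362) × 23 = 4.4475
  x=18: (0.051/0.362) × 9 = 1.2680
Sum = 17.0000 + 18.4890 + 2.6519 + 3.0083 + 4.4475 + 1.2680 = 46.8646

46.86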